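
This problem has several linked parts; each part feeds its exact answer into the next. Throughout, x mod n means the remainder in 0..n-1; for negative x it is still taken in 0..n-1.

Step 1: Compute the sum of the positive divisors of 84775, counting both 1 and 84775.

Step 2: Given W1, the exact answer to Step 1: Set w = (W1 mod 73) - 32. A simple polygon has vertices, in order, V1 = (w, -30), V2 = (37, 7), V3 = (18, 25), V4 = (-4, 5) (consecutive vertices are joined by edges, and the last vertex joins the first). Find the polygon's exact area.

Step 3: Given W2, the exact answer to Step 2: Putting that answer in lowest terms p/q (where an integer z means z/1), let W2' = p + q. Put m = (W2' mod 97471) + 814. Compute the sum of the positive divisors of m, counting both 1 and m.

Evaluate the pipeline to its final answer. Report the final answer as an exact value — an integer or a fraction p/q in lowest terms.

3648

Step 1: 84775 = 5^2 * 3391; sigma = (1 + 5 + 25) * (1 + 3391) = 31 * 3392 = 105152; answer 105152
Step 2: W1 = 105152; w = 0; cross terms: (0*7 - 37*-30)=1110, (37*25 - 18*7)=799, (18*5 - -4*25)=190, (-4*-30 - 0*5)=120; twice the area = |2219| = 2219; area = 2219/2; answer 2219/2
Step 3: W2 = 2219/2; threaded value p + q = 2221; m = 3035; 3035 = 5 * 607; sigma = (1 + 5) * (1 + 607) = 6 * 608 = 3648; answer 3648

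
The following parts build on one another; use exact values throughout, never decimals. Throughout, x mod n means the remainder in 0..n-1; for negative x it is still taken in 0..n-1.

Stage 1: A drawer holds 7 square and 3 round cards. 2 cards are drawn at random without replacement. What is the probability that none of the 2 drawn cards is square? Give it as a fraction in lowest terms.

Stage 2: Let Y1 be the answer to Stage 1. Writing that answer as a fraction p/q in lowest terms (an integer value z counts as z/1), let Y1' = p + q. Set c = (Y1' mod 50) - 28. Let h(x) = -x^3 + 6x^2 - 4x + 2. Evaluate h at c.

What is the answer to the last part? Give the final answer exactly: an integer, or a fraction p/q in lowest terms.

2642

Stage 1: total draws C(10,2) = 45; favorable C(3,2) = 3; P = 1/15; answer 1/15
Stage 2: Y1 = 1/15; threaded value p + q = 16; c = -12; -1*(-12)^3 + 6*(-12)^2 - 4*(-12)^1 + 2 = (1728) + (864) + (48) + (2) = 2642; answer 2642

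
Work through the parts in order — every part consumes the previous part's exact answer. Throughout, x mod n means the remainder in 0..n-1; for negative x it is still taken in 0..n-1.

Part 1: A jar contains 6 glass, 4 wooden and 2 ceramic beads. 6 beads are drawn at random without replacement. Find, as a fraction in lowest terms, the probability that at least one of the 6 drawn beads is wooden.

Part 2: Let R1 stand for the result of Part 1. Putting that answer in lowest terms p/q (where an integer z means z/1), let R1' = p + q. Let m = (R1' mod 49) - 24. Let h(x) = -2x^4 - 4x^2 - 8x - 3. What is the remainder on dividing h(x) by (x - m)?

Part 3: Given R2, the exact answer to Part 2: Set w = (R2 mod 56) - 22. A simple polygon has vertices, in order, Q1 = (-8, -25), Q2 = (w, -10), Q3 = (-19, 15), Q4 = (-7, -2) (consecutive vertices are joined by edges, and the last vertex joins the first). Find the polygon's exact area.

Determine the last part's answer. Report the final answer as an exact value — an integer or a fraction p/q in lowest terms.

Part 1: total draws C(12,6) = 924; complement C(8,6) = 28; favorable 924 - 28 = 896; P = 32/33; answer 32/33
Part 2: R1 = 32/33; threaded value p + q = 65; m = -8; remainder = value at the root: -2*(-8)^4 - 4*(-8)^2 - 8*(-8)^1 - 3 = (-8192) + (-256) + (64) + (-3) = -8387; answer -8387
Part 3: R2 = -8387; w = -9; cross terms: (-8*-10 - -9*-25)=-145, (-9*15 - -19*-10)=-325, (-19*-2 - -7*15)=143, (-7*-25 - -8*-2)=159; twice the area = |-168| = 168; area = 84; answer 84

84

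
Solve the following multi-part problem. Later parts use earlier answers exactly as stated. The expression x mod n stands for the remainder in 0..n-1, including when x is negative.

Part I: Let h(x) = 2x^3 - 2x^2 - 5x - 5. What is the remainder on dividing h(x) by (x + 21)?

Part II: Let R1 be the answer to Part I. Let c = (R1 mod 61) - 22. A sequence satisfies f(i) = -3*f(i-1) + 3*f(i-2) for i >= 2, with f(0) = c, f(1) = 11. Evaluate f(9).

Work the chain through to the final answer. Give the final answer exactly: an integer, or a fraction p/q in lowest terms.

81081

Part I: remainder = value at the root: 2*(-21)^3 - 2*(-21)^2 - 5*(-21)^1 - 5 = (-18522) + (-882) + (105) + (-5) = -19304; answer -19304
Part II: R1 = -19304; c = 11; f(2) = -3*(11) + 3*(11) = 0; iterating: f(2)=0, f(3)=33, f(4)=-99, f(5)=396, f(6)=-1485, f(7)=5643, f(8)=-21384, f(9)=81081; answer 81081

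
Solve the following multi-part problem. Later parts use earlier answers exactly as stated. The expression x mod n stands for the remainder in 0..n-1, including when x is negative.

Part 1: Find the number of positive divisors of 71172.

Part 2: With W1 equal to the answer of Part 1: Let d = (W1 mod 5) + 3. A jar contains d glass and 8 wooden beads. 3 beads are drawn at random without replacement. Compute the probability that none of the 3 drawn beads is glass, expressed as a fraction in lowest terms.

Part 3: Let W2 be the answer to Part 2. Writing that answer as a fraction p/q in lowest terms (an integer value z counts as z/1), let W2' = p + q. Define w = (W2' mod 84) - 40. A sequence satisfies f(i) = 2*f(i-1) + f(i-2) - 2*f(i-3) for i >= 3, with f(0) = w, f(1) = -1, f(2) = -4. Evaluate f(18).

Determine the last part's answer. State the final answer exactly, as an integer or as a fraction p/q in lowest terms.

Part 1: 71172 = 2^2 * 3^3 * 659; number of divisors = (2+1) * (3+1) * (1+1) = 24; answer 24
Part 2: W1 = 24; d = 7; total draws C(15,3) = 455; favorable C(8,3) = 56; P = 8/65; answer 8/65
Part 3: W2 = 8/65; threaded value p + q = 73; w = 33; f(3) = 2*(-4) + 1*(-1) - 2*(33) = -75; iterating: f(3)=-75, f(4)=-152, f(5)=-371, f(6)=-744, f(7)=-1555, f(8)=-3112, f(9)=-6291, f(10)=-12584, f(11)=-25235, f(12)=-50472, f(13)=-101011, f(14)=-202024, f(15)=-404115, f(16)=-808232, f(17)=-1616531, f(18)=-3233064; answer -3233064

-3233064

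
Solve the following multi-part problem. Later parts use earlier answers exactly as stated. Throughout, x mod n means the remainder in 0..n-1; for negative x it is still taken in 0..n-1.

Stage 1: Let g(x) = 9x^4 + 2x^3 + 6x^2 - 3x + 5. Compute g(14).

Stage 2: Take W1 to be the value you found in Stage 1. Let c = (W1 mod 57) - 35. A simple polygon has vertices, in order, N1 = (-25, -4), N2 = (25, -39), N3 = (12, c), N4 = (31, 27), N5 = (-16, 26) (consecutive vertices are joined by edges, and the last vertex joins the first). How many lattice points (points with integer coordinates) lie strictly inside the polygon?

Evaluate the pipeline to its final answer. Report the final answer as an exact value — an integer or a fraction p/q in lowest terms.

Stage 1: 9*(14)^4 + 2*(14)^3 + 6*(14)^2 - 3*(14)^1 + 5 = (345744) + (5488) + (1176) + (-42) + (5) = 352371; answer 352371
Stage 2: W1 = 352371; c = 19; cross terms: (-25*-39 - 25*-4)=1075, (25*19 - 12*-39)=943, (12*27 - 31*19)=-265, (31*26 - -16*27)=1238, (-16*-4 - -25*26)=714; twice the area = |3705| = 3705; area = 3705/2; boundary points = 5 + 1 + 1 + 1 + 3 = 11; strictly interior points = area - boundary/2 + 1 = 1848; answer 1848

1848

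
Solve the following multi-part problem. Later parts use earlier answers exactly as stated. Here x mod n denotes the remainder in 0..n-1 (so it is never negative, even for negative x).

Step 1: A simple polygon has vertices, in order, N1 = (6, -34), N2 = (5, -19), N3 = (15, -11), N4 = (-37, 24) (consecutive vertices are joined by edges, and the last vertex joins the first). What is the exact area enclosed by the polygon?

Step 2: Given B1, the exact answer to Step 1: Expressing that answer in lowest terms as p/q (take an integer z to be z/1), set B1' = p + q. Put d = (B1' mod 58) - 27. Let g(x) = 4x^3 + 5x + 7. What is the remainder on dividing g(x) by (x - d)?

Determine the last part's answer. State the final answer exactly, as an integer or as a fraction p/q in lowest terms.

Step 1: cross terms: (6*-19 - 5*-34)=56, (5*-11 - 15*-19)=230, (15*24 - -37*-11)=-47, (-37*-34 - 6*24)=1114; twice the area = |1353| = 1353; area = 1353/2; answer 1353/2
Step 2: B1 = 1353/2; threaded value p + q = 1355; d = -6; remainder = value at the root: 4*(-6)^3 + 5*(-6)^1 + 7 = (-864) + (-30) + (7) = -887; answer -887

-887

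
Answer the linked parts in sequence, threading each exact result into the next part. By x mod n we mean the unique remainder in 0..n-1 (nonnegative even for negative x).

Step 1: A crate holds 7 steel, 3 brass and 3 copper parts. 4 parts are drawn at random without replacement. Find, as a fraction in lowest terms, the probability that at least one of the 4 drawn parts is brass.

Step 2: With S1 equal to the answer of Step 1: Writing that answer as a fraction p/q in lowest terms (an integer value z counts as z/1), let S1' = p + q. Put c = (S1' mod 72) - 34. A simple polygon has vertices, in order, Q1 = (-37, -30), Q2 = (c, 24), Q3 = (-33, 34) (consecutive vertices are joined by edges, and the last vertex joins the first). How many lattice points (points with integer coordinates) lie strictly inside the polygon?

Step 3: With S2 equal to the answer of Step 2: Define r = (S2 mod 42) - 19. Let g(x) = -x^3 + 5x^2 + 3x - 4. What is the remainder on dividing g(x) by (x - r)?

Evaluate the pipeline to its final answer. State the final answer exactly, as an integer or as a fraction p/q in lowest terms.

8603

Step 1: total draws C(13,4) = 715; complement C(10,4) = 210; favorable 715 - 210 = 505; P = 101/143; answer 101/143
Step 2: S1 = 101/143; threaded value p + q = 244; c = -6; cross terms: (-37*24 - -6*-30)=-1068, (-6*34 - -33*24)=588, (-33*-30 - -37*34)=2248; twice the area = |1768| = 1768; area = 884; boundary points = 1 + 1 + 4 = 6; strictly interior points = area - boundary/2 + 1 = 882; answer 882
Step 3: S2 = 882; r = -19; remainder = value at the root: -1*(-19)^3 + 5*(-19)^2 + 3*(-19)^1 - 4 = (6859) + (1805) + (-57) + (-4) = 8603; answer 8603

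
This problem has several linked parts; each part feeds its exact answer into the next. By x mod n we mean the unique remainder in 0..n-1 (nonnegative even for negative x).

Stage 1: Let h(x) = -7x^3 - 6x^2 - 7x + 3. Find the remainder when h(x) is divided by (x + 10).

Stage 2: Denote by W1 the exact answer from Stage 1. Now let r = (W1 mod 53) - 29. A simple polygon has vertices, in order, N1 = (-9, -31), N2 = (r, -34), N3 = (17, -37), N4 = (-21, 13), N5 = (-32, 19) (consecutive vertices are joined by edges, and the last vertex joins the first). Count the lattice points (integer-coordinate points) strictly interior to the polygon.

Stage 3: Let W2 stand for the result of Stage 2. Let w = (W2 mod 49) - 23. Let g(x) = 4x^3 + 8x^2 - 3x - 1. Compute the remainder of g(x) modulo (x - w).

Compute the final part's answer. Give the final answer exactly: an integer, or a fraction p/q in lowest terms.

4769

Stage 1: remainder = value at the root: -7*(-10)^3 - 6*(-10)^2 - 7*(-10)^1 + 3 = (7000) + (-600) + (70) + (3) = 6473; answer 6473
Stage 2: W1 = 6473; r = -22; cross terms: (-9*-34 - -22*-31)=-376, (-22*-37 - 17*-34)=1392, (17*13 - -21*-37)=-556, (-21*19 - -32*13)=17, (-32*-31 - -9*19)=1163; twice the area = |1640| = 1640; area = 820; boundary points = 1 + 3 + 2 + 1 + 1 = 8; strictly interior points = area - boundary/2 + 1 = 817; answer 817
Stage 3: W2 = 817; w = 10; remainder = value at the root: 4*(10)^3 + 8*(10)^2 - 3*(10)^1 - 1 = (4000) + (800) + (-30) + (-1) = 4769; answer 4769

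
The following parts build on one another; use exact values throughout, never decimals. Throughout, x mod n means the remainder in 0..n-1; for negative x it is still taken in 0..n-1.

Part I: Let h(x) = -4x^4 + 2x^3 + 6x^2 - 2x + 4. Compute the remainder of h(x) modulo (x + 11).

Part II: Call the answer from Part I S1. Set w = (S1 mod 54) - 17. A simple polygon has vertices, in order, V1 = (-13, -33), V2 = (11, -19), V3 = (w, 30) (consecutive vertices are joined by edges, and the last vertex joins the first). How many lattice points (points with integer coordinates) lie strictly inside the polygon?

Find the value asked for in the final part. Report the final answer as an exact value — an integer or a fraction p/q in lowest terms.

Part I: remainder = value at the root: -4*(-11)^4 + 2*(-11)^3 + 6*(-11)^2 - 2*(-11)^1 + 4 = (-58564) + (-2662) + (726) + (22) + (4) = -60474; answer -60474
Part II: S1 = -60474; w = -11; cross terms: (-13*-19 - 11*-33)=610, (11*30 - -11*-19)=121, (-11*-33 - -13*30)=753; twice the area = |1484| = 1484; area = 742; boundary points = 2 + 1 + 1 = 4; strictly interior points = area - boundary/2 + 1 = 741; answer 741

741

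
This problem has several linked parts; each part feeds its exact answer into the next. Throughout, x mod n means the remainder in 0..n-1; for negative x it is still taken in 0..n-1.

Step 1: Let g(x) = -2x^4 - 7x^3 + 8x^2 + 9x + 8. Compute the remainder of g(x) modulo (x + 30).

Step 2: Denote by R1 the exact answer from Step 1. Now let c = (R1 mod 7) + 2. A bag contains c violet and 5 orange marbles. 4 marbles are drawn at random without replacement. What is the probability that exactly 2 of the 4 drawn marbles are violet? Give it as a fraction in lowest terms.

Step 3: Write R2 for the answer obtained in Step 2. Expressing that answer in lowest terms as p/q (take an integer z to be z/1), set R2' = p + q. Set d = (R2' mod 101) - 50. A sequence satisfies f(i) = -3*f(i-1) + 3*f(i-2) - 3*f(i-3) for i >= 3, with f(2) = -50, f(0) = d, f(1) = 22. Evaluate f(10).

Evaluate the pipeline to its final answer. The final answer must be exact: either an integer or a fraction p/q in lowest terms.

Step 1: remainder = value at the root: -2*(-30)^4 - 7*(-30)^3 + 8*(-30)^2 + 9*(-30)^1 + 8 = (-1620000) + (189000) + (7200) + (-270) + (8) = -1424062; answer -1424062
Step 2: R1 = -1424062; c = 6; total draws C(11,4) = 330; favorable C(6,2)*C(5,2) = 150; P = 5/11; answer 5/11
Step 3: R2 = 5/11; threaded value p + q = 16; d = -34; f(3) = -3*(-50) + 3*(22) - 3*(-34) = 318; iterating: f(3)=318, f(4)=-1170, f(5)=4614, f(6)=-18306, f(7)=72270, f(8)=-285570, f(9)=1128438, f(10)=-4458834; answer -4458834

-4458834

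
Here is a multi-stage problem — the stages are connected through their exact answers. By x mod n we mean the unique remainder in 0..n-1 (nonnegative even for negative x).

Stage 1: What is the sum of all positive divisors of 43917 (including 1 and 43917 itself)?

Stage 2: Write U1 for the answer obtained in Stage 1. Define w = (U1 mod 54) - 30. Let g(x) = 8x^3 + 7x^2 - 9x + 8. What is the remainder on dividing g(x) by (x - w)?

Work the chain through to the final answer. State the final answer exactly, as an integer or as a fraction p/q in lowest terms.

-1414

Stage 1: 43917 = 3 * 14639; sigma = (1 + 3) * (1 + 14639) = 4 * 14640 = 58560; answer 58560
Stage 2: U1 = 58560; w = -6; remainder = value at the root: 8*(-6)^3 + 7*(-6)^2 - 9*(-6)^1 + 8 = (-1728) + (252) + (54) + (8) = -1414; answer -1414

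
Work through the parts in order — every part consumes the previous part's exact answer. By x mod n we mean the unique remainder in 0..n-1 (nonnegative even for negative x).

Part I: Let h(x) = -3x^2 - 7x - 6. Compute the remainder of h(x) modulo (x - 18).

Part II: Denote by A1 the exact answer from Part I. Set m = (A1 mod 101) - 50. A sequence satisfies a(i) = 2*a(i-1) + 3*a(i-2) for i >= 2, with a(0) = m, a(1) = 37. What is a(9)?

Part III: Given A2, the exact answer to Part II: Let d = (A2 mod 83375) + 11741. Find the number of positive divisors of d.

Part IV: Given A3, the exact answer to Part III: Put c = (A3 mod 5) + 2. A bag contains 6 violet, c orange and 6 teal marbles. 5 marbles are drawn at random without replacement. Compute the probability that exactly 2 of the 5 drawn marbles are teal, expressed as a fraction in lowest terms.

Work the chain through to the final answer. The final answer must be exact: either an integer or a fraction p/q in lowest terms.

Part I: remainder = value at the root: -3*(18)^2 - 7*(18)^1 - 6 = (-972) + (-126) + (-6) = -1104; answer -1104
Part II: A1 = -1104; m = -43; a(2) = 2*(37) + 3*(-43) = -55; iterating: a(2)=-55, a(3)=1, a(4)=-163, a(5)=-323, a(6)=-1135, a(7)=-3239, a(8)=-9883, a(9)=-29483; answer -29483
Part III: A2 = -29483; d = 65633; 65633 is prime, so its only divisors are 1 and 65633; count = 2; answer 2
Part IV: A3 = 2; c = 4; total draws C(16,5) = 4368; favorable C(6,2)*C(10,3) = 1800; P = 75/182; answer 75/182

75/182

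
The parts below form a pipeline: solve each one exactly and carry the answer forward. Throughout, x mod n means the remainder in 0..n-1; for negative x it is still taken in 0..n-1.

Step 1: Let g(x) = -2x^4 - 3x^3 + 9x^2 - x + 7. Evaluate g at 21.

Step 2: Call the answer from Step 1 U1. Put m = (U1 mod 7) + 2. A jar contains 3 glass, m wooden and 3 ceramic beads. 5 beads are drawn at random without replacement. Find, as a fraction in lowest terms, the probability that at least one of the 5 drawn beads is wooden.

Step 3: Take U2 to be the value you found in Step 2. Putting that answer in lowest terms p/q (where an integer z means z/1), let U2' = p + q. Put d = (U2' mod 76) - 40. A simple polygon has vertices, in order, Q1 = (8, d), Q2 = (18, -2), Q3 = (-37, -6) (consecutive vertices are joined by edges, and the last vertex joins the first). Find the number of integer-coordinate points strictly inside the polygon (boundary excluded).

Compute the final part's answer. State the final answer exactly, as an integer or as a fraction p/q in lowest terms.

430

Step 1: -2*(21)^4 - 3*(21)^3 + 9*(21)^2 - 1*(21)^1 + 7 = (-388962) + (-27783) + (3969) + (-21) + (7) = -412790; answer -412790
Step 2: U1 = -412790; m = 2; total draws C(8,5) = 56; complement C(6,5) = 6; favorable 56 - 6 = 50; P = 25/28; answer 25/28
Step 3: U2 = 25/28; threaded value p + q = 53; d = 13; cross terms: (8*-2 - 18*13)=-250, (18*-6 - -37*-2)=-182, (-37*13 - 8*-6)=-433; twice the area = |-865| = 865; area = 865/2; boundary points = 5 + 1 + 1 = 7; strictly interior points = area - boundary/2 + 1 = 430; answer 430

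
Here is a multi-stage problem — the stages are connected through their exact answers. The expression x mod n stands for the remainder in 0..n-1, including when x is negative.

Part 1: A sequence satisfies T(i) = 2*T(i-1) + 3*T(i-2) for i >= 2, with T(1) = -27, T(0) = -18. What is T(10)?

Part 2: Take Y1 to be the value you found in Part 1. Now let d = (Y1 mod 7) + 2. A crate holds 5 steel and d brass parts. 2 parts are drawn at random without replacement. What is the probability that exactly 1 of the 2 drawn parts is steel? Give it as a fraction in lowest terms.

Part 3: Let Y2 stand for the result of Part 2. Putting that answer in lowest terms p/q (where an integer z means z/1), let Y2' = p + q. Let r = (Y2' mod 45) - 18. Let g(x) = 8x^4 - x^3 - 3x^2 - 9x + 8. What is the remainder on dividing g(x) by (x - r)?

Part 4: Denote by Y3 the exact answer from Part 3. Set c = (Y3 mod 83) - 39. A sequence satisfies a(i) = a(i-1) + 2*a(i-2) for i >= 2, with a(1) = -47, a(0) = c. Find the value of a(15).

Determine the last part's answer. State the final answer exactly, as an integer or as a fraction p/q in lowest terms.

-578913

Part 1: T(2) = 2*(-27) + 3*(-18) = -108; iterating: T(2)=-108, T(3)=-297, T(4)=-918, T(5)=-2727, T(6)=-8208, T(7)=-24597, T(8)=-73818, T(9)=-221427, T(10)=-664308; answer -664308
Part 2: Y1 = -664308; d = 8; total draws C(13,2) = 78; favorable C(5,1)*C(8,1) = 40; P = 20/39; answer 20/39
Part 3: Y2 = 20/39; threaded value p + q = 59; r = -4; remainder = value at the root: 8*(-4)^4 - 1*(-4)^3 - 3*(-4)^2 - 9*(-4)^1 + 8 = (2048) + (64) + (-48) + (36) + (8) = 2108; answer 2108
Part 4: Y3 = 2108; c = -6; a(2) = 1*(-47) + 2*(-6) = -59; iterating: a(2)=-59, a(3)=-153, a(4)=-271, a(5)=-577, a(6)=-1119, a(7)=-2273, a(8)=-4511, a(9)=-9057, a(10)=-18079, a(11)=-36193, a(12)=-72351, a(13)=-144737, a(14)=-289439, a(15)=-578913; answer -578913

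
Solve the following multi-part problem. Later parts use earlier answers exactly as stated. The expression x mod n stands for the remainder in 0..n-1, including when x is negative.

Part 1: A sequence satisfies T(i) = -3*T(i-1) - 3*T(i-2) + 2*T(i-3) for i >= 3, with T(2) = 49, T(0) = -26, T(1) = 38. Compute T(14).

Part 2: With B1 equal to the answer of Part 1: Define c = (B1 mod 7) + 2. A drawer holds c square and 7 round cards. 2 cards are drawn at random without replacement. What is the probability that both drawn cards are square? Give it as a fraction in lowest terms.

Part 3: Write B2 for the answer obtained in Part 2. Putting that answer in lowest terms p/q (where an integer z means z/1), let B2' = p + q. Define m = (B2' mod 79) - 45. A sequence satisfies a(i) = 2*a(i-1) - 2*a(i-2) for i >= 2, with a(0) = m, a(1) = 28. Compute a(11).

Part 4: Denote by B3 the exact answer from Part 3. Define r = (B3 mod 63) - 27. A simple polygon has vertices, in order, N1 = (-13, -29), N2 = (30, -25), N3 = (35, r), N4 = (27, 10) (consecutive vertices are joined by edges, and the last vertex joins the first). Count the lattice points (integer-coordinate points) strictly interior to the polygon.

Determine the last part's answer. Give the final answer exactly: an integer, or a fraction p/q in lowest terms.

Part 1: T(3) = -3*(49) - 3*(38) + 2*(-26) = -313; iterating: T(3)=-313, T(4)=868, T(5)=-1567, T(6)=1471, T(7)=2024, T(8)=-13619, T(9)=37727, T(10)=-68276, T(11)=64409, T(12)=87055, T(13)=-590944, T(14)=1640485; answer 1640485
Part 2: B1 = 1640485; c = 2; total draws C(9,2) = 36; favorable C(2,2) = 1; P = 1/36; answer 1/36
Part 3: B2 = 1/36; threaded value p + q = 37; m = -8; a(2) = 2*(28) - 2*(-8) = 72; iterating: a(2)=72, a(3)=88, a(4)=32, a(5)=-112, a(6)=-288, a(7)=-352, a(8)=-128, a(9)=448, a(10)=1152, a(11)=1408; answer 1408
Part 4: B3 = 1408; r = -5; cross terms: (-13*-25 - 30*-29)=1195, (30*-5 - 35*-25)=725, (35*10 - 27*-5)=485, (27*-29 - -13*10)=-653; twice the area = |1752| = 1752; area = 876; boundary points = 1 + 5 + 1 + 1 = 8; strictly interior points = area - boundary/2 + 1 = 873; answer 873

873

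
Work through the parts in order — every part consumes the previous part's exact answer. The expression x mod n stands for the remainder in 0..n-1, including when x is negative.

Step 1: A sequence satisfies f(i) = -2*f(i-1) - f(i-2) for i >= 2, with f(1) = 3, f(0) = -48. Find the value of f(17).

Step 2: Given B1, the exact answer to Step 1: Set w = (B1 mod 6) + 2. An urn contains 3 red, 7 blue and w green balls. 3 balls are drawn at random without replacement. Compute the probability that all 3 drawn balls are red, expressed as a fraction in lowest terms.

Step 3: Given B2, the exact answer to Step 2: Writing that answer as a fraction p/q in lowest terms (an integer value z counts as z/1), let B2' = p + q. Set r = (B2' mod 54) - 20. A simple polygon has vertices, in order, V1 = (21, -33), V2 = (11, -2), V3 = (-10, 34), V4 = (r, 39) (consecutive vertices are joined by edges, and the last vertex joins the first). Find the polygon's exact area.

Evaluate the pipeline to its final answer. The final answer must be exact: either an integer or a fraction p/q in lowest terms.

401

Step 1: f(2) = -2*(3) - 1*(-48) = 42; iterating: f(2)=42, f(3)=-87, f(4)=132, f(5)=-177, f(6)=222, f(7)=-267, f(8)=312, f(9)=-357, f(10)=402, f(11)=-447, f(12)=492, f(13)=-537, f(14)=582, f(15)=-627, f(16)=672, f(17)=-717; answer -717
Step 2: B1 = -717; w = 5; total draws C(15,3) = 455; favorable C(3,3) = 1; P = 1/455; answer 1/455
Step 3: B2 = 1/455; threaded value p + q = 456; r = 4; cross terms: (21*-2 - 11*-33)=321, (11*34 - -10*-2)=354, (-10*39 - 4*34)=-526, (4*-33 - 21*39)=-951; twice the area = |-802| = 802; area = 401; answer 401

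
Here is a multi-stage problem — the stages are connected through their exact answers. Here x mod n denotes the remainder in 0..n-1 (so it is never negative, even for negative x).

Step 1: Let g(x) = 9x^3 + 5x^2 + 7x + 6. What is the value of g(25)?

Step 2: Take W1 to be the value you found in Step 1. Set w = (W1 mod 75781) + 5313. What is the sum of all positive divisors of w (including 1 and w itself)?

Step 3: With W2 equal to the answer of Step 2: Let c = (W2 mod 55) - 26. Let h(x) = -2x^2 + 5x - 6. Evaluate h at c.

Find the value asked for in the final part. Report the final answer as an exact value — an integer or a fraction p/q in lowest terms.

-234

Step 1: 9*(25)^3 + 5*(25)^2 + 7*(25)^1 + 6 = (140625) + (3125) + (175) + (6) = 143931; answer 143931
Step 2: W1 = 143931; w = 73463; 73463 = 13 * 5651; sigma = (1 + 13) * (1 + 5651) = 14 * 5652 = 79128; answer 79128
Step 3: W2 = 79128; c = 12; -2*(12)^2 + 5*(12)^1 - 6 = (-288) + (60) + (-6) = -234; answer -234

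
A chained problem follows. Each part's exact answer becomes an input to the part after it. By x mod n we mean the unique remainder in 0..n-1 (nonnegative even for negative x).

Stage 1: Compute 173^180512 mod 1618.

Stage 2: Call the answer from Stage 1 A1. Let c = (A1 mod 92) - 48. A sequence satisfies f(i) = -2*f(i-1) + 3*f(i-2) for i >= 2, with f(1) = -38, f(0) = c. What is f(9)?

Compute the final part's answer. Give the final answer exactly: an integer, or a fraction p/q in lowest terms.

-290318

Stage 1: squarings mod 1618: 173^1=173, 173^2=805, 173^4=825, 173^8=1065, 173^16=7, 173^32=49, 173^64=783, 173^128=1485, 173^256=1509, 173^512=555, 173^1024=605, 173^2048=357, 173^4096=1245, 173^8192=1599, 173^16384=361, 173^32768=881, 173^65536=1139, 173^131072=1303; 173^180512 = 173^32 * 173^256 * 173^16384 * 173^32768 * 173^131072 = 1449 (mod 1618); answer 1449
Stage 2: A1 = 1449; c = 21; f(2) = -2*(-38) + 3*(21) = 139; iterating: f(2)=139, f(3)=-392, f(4)=1201, f(5)=-3578, f(6)=10759, f(7)=-32252, f(8)=96781, f(9)=-290318; answer -290318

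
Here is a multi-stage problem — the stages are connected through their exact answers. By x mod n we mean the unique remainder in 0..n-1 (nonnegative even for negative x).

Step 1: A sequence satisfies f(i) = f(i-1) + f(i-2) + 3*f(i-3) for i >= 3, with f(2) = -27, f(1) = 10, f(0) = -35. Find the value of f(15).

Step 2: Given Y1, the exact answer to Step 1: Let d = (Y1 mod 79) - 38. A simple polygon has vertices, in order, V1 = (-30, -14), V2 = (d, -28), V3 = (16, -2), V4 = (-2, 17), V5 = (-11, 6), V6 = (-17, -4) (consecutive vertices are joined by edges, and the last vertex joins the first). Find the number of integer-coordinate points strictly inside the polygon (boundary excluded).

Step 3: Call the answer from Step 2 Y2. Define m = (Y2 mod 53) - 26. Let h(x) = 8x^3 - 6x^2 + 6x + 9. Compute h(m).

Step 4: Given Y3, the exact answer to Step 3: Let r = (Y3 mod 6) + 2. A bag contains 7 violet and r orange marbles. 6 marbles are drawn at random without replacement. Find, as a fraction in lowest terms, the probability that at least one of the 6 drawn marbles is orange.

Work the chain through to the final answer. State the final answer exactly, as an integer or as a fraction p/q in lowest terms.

Step 1: f(3) = 1*(-27) + 1*(10) + 3*(-35) = -122; iterating: f(3)=-122, f(4)=-119, f(5)=-322, f(6)=-807, f(7)=-1486, f(8)=-3259, f(9)=-7166, f(10)=-14883, f(11)=-31826, f(12)=-68207, f(13)=-144682, f(14)=-308367, f(15)=-657670; answer -657670
Step 2: Y1 = -657670; d = -33; cross terms: (-30*-28 - -33*-14)=378, (-33*-2 - 16*-28)=514, (16*17 - -2*-2)=268, (-2*6 - -11*17)=175, (-11*-4 - -17*6)=146, (-17*-14 - -30*-4)=118; twice the area = |1599| = 1599; area = 1599/2; boundary points = 1 + 1 + 1 + 1 + 2 + 1 = 7; strictly interior points = area - boundary/2 + 1 = 797; answer 797
Step 3: Y2 = 797; m = -24; 8*(-24)^3 - 6*(-24)^2 + 6*(-24)^1 + 9 = (-110592) + (-3456) + (-144) + (9) = -114183; answer -114183
Step 4: Y3 = -114183; r = 5; total draws C(12,6) = 924; complement C(7,6) = 7; favorable 924 - 7 = 917; P = 131/132; answer 131/132

131/132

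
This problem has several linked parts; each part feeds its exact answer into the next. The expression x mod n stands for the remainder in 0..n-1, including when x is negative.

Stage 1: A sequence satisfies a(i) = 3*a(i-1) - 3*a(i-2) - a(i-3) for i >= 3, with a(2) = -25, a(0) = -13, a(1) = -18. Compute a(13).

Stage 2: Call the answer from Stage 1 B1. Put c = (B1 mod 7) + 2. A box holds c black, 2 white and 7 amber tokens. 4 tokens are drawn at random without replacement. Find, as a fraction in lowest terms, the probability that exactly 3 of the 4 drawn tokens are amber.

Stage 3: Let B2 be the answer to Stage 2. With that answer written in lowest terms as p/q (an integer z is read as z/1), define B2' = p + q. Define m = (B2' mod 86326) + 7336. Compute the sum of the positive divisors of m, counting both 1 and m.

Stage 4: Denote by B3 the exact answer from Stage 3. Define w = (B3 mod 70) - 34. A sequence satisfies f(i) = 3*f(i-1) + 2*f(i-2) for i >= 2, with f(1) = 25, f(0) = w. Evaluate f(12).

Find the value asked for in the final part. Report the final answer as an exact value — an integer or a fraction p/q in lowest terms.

40008059

Stage 1: a(3) = 3*(-25) - 3*(-18) - 1*(-13) = -8; iterating: a(3)=-8, a(4)=69, a(5)=256, a(6)=569, a(7)=870, a(8)=647, a(9)=-1238, a(10)=-6525, a(11)=-16508, a(12)=-28711, a(13)=-30084; answer -30084
Stage 2: B1 = -30084; c = 4; total draws C(13,4) = 715; favorable C(7,3)*C(6,1) = 210; P = 42/143; answer 42/143
Stage 3: B2 = 42/143; threaded value p + q = 185; m = 7521; 7521 = 3 * 23 * 109; sigma = (1 + 3) * (1 + 23) * (1 + 109) = 4 * 24 * 110 = 10560; answer 10560
Stage 4: B3 = 10560; w = 26; f(2) = 3*(25) + 2*(26) = 127; iterating: f(2)=127, f(3)=431, f(4)=1547, f(5)=5503, f(6)=19603, f(7)=69815, f(8)=248651, f(9)=885583, f(10)=3154051, f(11)=11233319, f(12)=40008059; answer 40008059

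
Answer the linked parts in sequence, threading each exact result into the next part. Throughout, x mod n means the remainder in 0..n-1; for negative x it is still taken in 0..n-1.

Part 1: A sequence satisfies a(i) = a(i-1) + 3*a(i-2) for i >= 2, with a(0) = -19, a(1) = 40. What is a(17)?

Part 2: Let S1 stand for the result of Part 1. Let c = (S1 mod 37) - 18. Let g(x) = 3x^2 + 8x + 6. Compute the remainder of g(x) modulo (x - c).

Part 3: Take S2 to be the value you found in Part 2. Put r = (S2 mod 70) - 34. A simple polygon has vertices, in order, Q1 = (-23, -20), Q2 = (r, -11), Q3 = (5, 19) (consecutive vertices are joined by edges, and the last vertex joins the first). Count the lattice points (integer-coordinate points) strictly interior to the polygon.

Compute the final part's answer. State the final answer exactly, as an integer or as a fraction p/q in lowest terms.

Part 1: a(2) = 1*(40) + 3*(-19) = -17; iterating: a(2)=-17, a(3)=103, a(4)=52, a(5)=361, a(6)=517, a(7)=1600, a(8)=3151, a(9)=7951, a(10)=17404, a(11)=41257, a(12)=93469, a(13)=217240, a(14)=497647, a(15)=1149367, a(16)=2642308, a(17)=6090409; answer 6090409
Part 2: S1 = 6090409; c = 6; remainder = value at the root: 3*(6)^2 + 8*(6)^1 + 6 = (108) + (48) + (6) = 162; answer 162
Part 3: S2 = 162; r = -12; cross terms: (-23*-11 - -12*-20)=13, (-12*19 - 5*-11)=-173, (5*-20 - -23*19)=337; twice the area = |177| = 177; area = 177/2; boundary points = 1 + 1 + 1 = 3; strictly interior points = area - boundary/2 + 1 = 88; answer 88

88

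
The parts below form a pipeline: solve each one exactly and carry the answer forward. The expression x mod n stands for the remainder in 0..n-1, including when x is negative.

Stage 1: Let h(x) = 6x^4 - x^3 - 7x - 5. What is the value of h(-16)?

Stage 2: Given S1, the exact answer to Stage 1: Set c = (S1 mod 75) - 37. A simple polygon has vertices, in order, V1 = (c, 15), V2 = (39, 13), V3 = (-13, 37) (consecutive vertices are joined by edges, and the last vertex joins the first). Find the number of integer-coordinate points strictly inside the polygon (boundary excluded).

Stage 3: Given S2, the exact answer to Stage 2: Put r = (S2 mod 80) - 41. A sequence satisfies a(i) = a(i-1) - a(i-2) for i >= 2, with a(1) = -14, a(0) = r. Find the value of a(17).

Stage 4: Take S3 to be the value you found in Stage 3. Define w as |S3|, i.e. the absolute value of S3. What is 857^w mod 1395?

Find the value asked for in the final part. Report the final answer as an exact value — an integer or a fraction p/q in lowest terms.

188

Stage 1: 6*(-16)^4 - 1*(-16)^3 - 7*(-16)^1 - 5 = (393216) + (4096) + (112) + (-5) = 397419; answer 397419
Stage 2: S1 = 397419; c = 32; cross terms: (32*13 - 39*15)=-169, (39*37 - -13*13)=1612, (-13*15 - 32*37)=-1379; twice the area = |64| = 64; area = 32; boundary points = 1 + 4 + 1 = 6; strictly interior points = area - boundary/2 + 1 = 30; answer 30
Stage 3: S2 = 30; r = -11; a(2) = 1*(-14) - 1*(-11) = -3; iterating: a(2)=-3, a(3)=11, a(4)=14, a(5)=3, a(6)=-11, a(7)=-14, a(8)=-3, a(9)=11, a(10)=14, a(11)=3, a(12)=-11, a(13)=-14, a(14)=-3, a(15)=11, a(16)=14, a(17)=3; answer 3
Stage 4: S3 = 3; w = 3; squarings mod 1395: 857^1=857, 857^2=679; 857^3 = 857^1 * 857^2 = 188 (mod 1395); answer 188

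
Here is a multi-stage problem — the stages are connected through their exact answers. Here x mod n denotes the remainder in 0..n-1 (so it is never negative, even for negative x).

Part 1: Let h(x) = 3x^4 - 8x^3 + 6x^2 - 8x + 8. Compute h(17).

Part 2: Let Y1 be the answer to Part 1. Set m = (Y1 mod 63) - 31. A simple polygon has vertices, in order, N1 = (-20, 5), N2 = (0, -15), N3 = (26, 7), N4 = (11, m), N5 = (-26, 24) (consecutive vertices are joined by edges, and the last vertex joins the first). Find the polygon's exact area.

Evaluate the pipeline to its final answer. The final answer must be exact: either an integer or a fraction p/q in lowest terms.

2267/2

Part 1: 3*(17)^4 - 8*(17)^3 + 6*(17)^2 - 8*(17)^1 + 8 = (250563) + (-39304) + (1734) + (-136) + (8) = 212865; answer 212865
Part 2: Y1 = 212865; m = 20; cross terms: (-20*-15 - 0*5)=300, (0*7 - 26*-15)=390, (26*20 - 11*7)=443, (11*24 - -26*20)=784, (-26*5 - -20*24)=350; twice the area = |2267| = 2267; area = 2267/2; answer 2267/2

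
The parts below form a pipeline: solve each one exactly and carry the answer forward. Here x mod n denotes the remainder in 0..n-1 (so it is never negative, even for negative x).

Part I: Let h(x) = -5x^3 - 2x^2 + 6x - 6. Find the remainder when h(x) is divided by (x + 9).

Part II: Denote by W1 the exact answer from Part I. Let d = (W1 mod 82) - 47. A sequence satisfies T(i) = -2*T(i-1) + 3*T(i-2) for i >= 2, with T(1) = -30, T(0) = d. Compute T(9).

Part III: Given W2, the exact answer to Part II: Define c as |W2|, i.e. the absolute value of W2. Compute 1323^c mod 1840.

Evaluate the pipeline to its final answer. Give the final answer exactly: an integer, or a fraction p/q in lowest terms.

169

Part I: remainder = value at the root: -5*(-9)^3 - 2*(-9)^2 + 6*(-9)^1 - 6 = (3645) + (-162) + (-54) + (-6) = 3423; answer 3423
Part II: W1 = 3423; d = 14; T(2) = -2*(-30) + 3*(14) = 102; iterating: T(2)=102, T(3)=-294, T(4)=894, T(5)=-2670, T(6)=8022, T(7)=-24054, T(8)=72174, T(9)=-216510; answer -216510
Part III: W2 = -216510; c = 216510; squarings mod 1840: 1323^1=1323, 1323^2=489, 1323^4=1761, 1323^8=721, 1323^16=961, 1323^32=1681, 1323^64=1361, 1323^128=1281, 1323^256=1521, 1323^512=561, 1323^1024=81, 1323^2048=1041, 1323^4096=1761, 1323^8192=721, 1323^16384=961, 1323^32768=1681, 1323^65536=1361, 1323^131072=1281; 1323^216510 = 1323^2 * 1323^4 * 1323^8 * 1323^16 * 1323^32 * 1323^128 * 1323^256 * 1323^1024 * 1323^2048 * 1323^16384 * 1323^65536 * 1323^131072 = 169 (mod 1840); answer 169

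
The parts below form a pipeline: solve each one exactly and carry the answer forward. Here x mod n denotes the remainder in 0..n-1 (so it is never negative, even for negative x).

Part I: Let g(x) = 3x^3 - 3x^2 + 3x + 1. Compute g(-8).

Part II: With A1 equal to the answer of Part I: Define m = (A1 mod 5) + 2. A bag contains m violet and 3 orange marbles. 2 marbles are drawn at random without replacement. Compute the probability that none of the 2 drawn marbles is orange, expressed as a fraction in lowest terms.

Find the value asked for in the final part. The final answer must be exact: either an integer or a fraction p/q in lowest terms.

5/12

Part I: 3*(-8)^3 - 3*(-8)^2 + 3*(-8)^1 + 1 = (-1536) + (-192) + (-24) + (1) = -1751; answer -1751
Part II: A1 = -1751; m = 6; total draws C(9,2) = 36; favorable C(6,2) = 15; P = 5/12; answer 5/12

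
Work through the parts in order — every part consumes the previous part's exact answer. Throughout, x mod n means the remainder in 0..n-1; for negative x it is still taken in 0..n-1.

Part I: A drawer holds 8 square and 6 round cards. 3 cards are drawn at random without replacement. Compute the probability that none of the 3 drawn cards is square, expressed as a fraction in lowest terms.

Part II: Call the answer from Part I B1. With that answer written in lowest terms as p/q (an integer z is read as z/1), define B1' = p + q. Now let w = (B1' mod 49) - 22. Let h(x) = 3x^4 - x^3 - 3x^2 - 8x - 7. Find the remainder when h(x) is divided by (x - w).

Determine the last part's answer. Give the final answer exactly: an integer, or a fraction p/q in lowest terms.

Part I: total draws C(14,3) = 364; favorable C(6,3) = 20; P = 5/91; answer 5/91
Part II: B1 = 5/91; threaded value p + q = 96; w = 25; remainder = value at the root: 3*(25)^4 - 1*(25)^3 - 3*(25)^2 - 8*(25)^1 - 7 = (1171875) + (-15625) + (-1875) + (-200) + (-7) = 1154168; answer 1154168

1154168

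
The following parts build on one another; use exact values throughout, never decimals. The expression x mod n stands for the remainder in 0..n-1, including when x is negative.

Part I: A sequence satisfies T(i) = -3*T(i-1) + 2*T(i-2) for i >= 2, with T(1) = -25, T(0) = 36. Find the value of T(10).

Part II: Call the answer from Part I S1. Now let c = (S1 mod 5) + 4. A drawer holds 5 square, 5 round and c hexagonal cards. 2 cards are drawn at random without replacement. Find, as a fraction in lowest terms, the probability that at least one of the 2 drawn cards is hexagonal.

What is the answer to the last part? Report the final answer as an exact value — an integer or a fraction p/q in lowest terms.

Part I: T(2) = -3*(-25) + 2*(36) = 147; iterating: T(2)=147, T(3)=-491, T(4)=1767, T(5)=-6283, T(6)=22383, T(7)=-79715, T(8)=283911, T(9)=-1011163, T(10)=3601311; answer 3601311
Part II: S1 = 3601311; c = 5; total draws C(15,2) = 105; complement C(10,2) = 45; favorable 105 - 45 = 60; P = 4/7; answer 4/7

4/7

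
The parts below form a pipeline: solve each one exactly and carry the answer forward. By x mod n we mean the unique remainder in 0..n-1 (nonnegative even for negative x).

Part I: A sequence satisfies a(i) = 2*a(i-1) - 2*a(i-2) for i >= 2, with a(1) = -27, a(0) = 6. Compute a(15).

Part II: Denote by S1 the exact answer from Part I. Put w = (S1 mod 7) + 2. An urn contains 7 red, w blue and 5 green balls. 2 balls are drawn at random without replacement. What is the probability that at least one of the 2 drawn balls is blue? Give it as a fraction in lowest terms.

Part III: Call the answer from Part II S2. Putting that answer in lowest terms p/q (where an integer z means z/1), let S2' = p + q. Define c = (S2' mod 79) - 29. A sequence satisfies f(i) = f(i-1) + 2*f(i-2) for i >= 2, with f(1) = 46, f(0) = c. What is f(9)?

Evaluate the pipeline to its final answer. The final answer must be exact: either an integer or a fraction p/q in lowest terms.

Part I: a(2) = 2*(-27) - 2*(6) = -66; iterating: a(2)=-66, a(3)=-78, a(4)=-24, a(5)=108, a(6)=264, a(7)=312, a(8)=96, a(9)=-432, a(10)=-1056, a(11)=-1248, a(12)=-384, a(13)=1728, a(14)=4224, a(15)=4992; answer 4992
Part II: S1 = 4992; w = 3; total draws C(15,2) = 105; complement C(12,2) = 66; favorable 105 - 66 = 39; P = 13/35; answer 13/35
Part III: S2 = 13/35; threaded value p + q = 48; c = 19; f(2) = 1*(46) + 2*(19) = 84; iterating: f(2)=84, f(3)=176, f(4)=344, f(5)=696, f(6)=1384, f(7)=2776, f(8)=5544, f(9)=11096; answer 11096

11096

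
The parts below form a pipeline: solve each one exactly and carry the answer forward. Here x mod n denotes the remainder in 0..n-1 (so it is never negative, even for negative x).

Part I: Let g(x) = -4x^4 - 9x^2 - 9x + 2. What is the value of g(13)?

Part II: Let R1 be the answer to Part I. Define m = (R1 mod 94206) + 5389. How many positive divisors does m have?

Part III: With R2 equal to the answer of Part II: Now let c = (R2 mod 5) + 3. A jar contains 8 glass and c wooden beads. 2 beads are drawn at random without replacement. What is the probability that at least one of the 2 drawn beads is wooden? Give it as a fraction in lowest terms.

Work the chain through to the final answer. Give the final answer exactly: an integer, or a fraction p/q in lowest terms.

Part I: -4*(13)^4 - 9*(13)^2 - 9*(13)^1 + 2 = (-114244) + (-1521) + (-117) + (2) = -115880; answer -115880
Part II: R1 = -115880; m = 77921; 77921 = 67 * 1163; number of divisors = (1+1) * (1+1) = 4; answer 4
Part III: R2 = 4; c = 7; total draws C(15,2) = 105; complement C(8,2) = 28; favorable 105 - 28 = 77; P = 11/15; answer 11/15

11/15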